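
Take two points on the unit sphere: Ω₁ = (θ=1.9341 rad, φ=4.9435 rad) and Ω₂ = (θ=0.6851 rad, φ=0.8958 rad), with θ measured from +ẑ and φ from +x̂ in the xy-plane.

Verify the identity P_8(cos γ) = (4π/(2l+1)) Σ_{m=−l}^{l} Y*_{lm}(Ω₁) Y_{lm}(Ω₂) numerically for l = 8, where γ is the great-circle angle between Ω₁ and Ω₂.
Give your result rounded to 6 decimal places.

0.290895

Addition theorem: P_8(cos γ) = (4π/17) Σ_m Y*_{lm}(Ω₁) Y_{lm}(Ω₂), m = −8…8:
  [-8]  conj(Y_{8,-8})(Ω₁) = (-0.082457, 0.288826) ; Y_{8,-8}(Ω₂) = (0.008406, -0.010235) ; Δ = (0.002263, 0.003272)
  [-7]  conj(Y_{8,-7})(Ω₁) = (0.456268, 0.021452) ; Y_{8,-7}(Ω₂) = (0.064828, 0.000816) ; Δ = (0.029561, 0.001763)
  [-6]  conj(Y_{8,-6})(Ω₁) = (-0.041106, -0.220718) ; Y_{8,-6}(Ω₂) = (0.118779, 0.152285) ; Δ = (0.028729, -0.032476)
  [-5]  conj(Y_{8,-5})(Ω₁) = (0.208620, -0.091976) ; Y_{8,-5}(Ω₂) = (-0.088542, 0.372463) ; Δ = (0.015786, 0.085847)
  [-4]  conj(Y_{8,-4})(Ω₁) = (-0.193919, -0.257029) ; Y_{8,-4}(Ω₂) = (-0.430473, 0.203504) ; Δ = (0.135783, 0.071181)
  [-3]  conj(Y_{8,-3})(Ω₁) = (0.054854, -0.066013) ; Y_{8,-3}(Ω₂) = (-0.220533, -0.107672) ; Δ = (-0.019205, 0.008652)
  [-2]  conj(Y_{8,-2})(Ω₁) = (-0.296348, -0.147646) ; Y_{8,-2}(Ω₂) = (0.050851, 0.226543) ; Δ = (0.018379, -0.074643)
  [-1]  conj(Y_{8,-1})(Ω₁) = (0.005305, -0.022546) ; Y_{8,-1}(Ω₂) = (-0.233801, 0.292098) ; Δ = (0.005345, 0.006821)
  [+0]  conj(Y_{8,0})(Ω₁) = (-0.328536, -0.000000) ; Y_{8,0}(Ω₂) = (0.121010, 0.000000) ; Δ = (-0.039756, -0.000000)
  [+1]  conj(Y_{8,1})(Ω₁) = (-0.005305, -0.022546) ; Y_{8,1}(Ω₂) = (0.233801, 0.292098) ; Δ = (0.005345, -0.006821)
  [+2]  conj(Y_{8,2})(Ω₁) = (-0.296348, 0.147646) ; Y_{8,2}(Ω₂) = (0.050851, -0.226543) ; Δ = (0.018379, 0.074643)
  [+3]  conj(Y_{8,3})(Ω₁) = (-0.054854, -0.066013) ; Y_{8,3}(Ω₂) = (0.220533, -0.107672) ; Δ = (-0.019205, -0.008652)
  [+4]  conj(Y_{8,4})(Ω₁) = (-0.193919, 0.257029) ; Y_{8,4}(Ω₂) = (-0.430473, -0.203504) ; Δ = (0.135783, -0.071181)
  [+5]  conj(Y_{8,5})(Ω₁) = (-0.208620, -0.091976) ; Y_{8,5}(Ω₂) = (0.088542, 0.372463) ; Δ = (0.015786, -0.085847)
  [+6]  conj(Y_{8,6})(Ω₁) = (-0.041106, 0.220718) ; Y_{8,6}(Ω₂) = (0.118779, -0.152285) ; Δ = (0.028729, 0.032476)
  [+7]  conj(Y_{8,7})(Ω₁) = (-0.456268, 0.021452) ; Y_{8,7}(Ω₂) = (-0.064828, 0.000816) ; Δ = (0.029561, -0.001763)
  [+8]  conj(Y_{8,8})(Ω₁) = (-0.082457, -0.288826) ; Y_{8,8}(Ω₂) = (0.008406, 0.010235) ; Δ = (0.002263, -0.003272)
Accumulated sum (0.393528, -0.000000); after 4π/(2l+1) scaling, (0.290895, -0.000000) ⇒ P_8 = 0.290895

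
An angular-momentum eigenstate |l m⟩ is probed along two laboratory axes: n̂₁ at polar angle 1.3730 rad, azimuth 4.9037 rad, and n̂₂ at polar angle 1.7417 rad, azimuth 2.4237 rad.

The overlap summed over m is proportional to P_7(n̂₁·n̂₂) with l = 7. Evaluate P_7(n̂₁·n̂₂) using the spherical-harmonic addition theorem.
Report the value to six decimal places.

0.223068

Summing Y*_{l m}(θ₁,φ₁)·Y_{l m}(θ₂,φ₂) over m ∈ [−7, 7]; prefactor 4π/(2·7+1) = 0.837758:
  m=-7: Y*=-0.424022+0.100006i  Y=-0.138877+0.429318i  product +0.015952-0.195929i
  m=-6: Y*=-0.134087-0.297910i  Y=+0.114819+0.267806i  product +0.064386-0.070115i
  m=-5: Y*=-0.135326+0.095439i  Y=-0.191773-0.092134i  product +0.034745-0.005834i
  m=-4: Y*=-0.240128-0.230639i  Y=-0.297635+0.082380i  product +0.090471+0.048865i
  m=-3: Y*=-0.037630+0.058203i  Y=+0.070546-0.107002i  product +0.003573+0.008133i
  m=-2: Y*=-0.300684-0.121012i  Y=-0.041521-0.305666i  product -0.024505+0.096933i
  m=-1: Y*=-0.005958+0.030761i  Y=+0.071061+0.062061i  product -0.002332+0.001816i
  m=+0: Y*=-0.319960-0.000000i  Y=+0.307266+0.000000i  product -0.098313-0.000000i
  m=+1: Y*=+0.005958+0.030761i  Y=-0.071061+0.062061i  product -0.002332-0.001816i
  m=+2: Y*=-0.300684+0.121012i  Y=-0.041521+0.305666i  product -0.024505-0.096933i
  m=+3: Y*=+0.037630+0.058203i  Y=-0.070546-0.107002i  product +0.003573-0.008133i
  m=+4: Y*=-0.240128+0.230639i  Y=-0.297635-0.082380i  product +0.090471-0.048865i
  m=+5: Y*=+0.135326+0.095439i  Y=+0.191773-0.092134i  product +0.034745+0.005834i
  m=+6: Y*=-0.134087+0.297910i  Y=+0.114819-0.267806i  product +0.064386+0.070115i
  m=+7: Y*=+0.424022+0.100006i  Y=+0.138877+0.429318i  product +0.015952+0.195929i
Σ over m = +0.266268+0.000000i; ×(4π/15) → +0.223068+0.000000i. Real part: 0.223068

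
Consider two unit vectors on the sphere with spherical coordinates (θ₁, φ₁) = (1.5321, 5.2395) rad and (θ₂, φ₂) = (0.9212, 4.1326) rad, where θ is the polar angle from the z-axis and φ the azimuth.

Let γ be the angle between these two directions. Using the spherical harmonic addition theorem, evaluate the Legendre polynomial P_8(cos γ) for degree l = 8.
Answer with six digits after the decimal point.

-0.280015

Term-by-term m-sum for l=8 (normalisation 4π/17 = 0.739198):
  [-8]  conj(Y_{8,-8})(Ω₁) = -0.243608-0.450730i ; Y_{8,-8}(Ω₂) = -0.006169-0.083121i ; Δ = -0.035963+0.023029i
  [-7]  conj(Y_{8,-7})(Ω₁) = +0.041349-0.067718i ; Y_{8,-7}(Ω₂) = -0.201006+0.154035i ; Δ = +0.002120+0.019981i
  [-6]  conj(Y_{8,-6})(Ω₁) = -0.366235-0.007719i ; Y_{8,-6}(Ω₂) = +0.406539+0.142501i ; Δ = -0.147789-0.055327i
  [-5]  conj(Y_{8,-5})(Ω₁) = -0.045233-0.081623i ; Y_{8,-5}(Ω₂) = -0.094153-0.380377i ; Δ = -0.026789+0.024891i
  [-4]  conj(Y_{8,-4})(Ω₁) = -0.166030+0.278464i ; Y_{8,-4}(Ω₂) = -0.017417+0.018757i ; Δ = -0.002331-0.007964i
  [-3]  conj(Y_{8,-3})(Ω₁) = -0.099832-0.001052i ; Y_{8,-3}(Ω₂) = -0.339833-0.057835i ; Δ = +0.033865+0.006131i
  [-2]  conj(Y_{8,-2})(Ω₁) = +0.151264+0.266300i ; Y_{8,-2}(Ω₂) = +0.087054+0.199629i ; Δ = -0.039993+0.053379i
  [-1]  conj(Y_{8,-1})(Ω₁) = -0.051618+0.088684i ; Y_{8,-1}(Ω₂) = -0.140051+0.213861i ; Δ = -0.011737-0.023459i
  [+0]  conj(Y_{8,0})(Ω₁) = +0.301042-0.000000i ; Y_{8,0}(Ω₂) = +0.260506+0.000000i ; Δ = +0.078423+0.000000i
  [+1]  conj(Y_{8,1})(Ω₁) = +0.051618+0.088684i ; Y_{8,1}(Ω₂) = +0.140051+0.213861i ; Δ = -0.011737+0.023459i
  [+2]  conj(Y_{8,2})(Ω₁) = +0.151264-0.266300i ; Y_{8,2}(Ω₂) = +0.087054-0.199629i ; Δ = -0.039993-0.053379i
  [+3]  conj(Y_{8,3})(Ω₁) = +0.099832-0.001052i ; Y_{8,3}(Ω₂) = +0.339833-0.057835i ; Δ = +0.033865-0.006131i
  [+4]  conj(Y_{8,4})(Ω₁) = -0.166030-0.278464i ; Y_{8,4}(Ω₂) = -0.017417-0.018757i ; Δ = -0.002331+0.007964i
  [+5]  conj(Y_{8,5})(Ω₁) = +0.045233-0.081623i ; Y_{8,5}(Ω₂) = +0.094153-0.380377i ; Δ = -0.026789-0.024891i
  [+6]  conj(Y_{8,6})(Ω₁) = -0.366235+0.007719i ; Y_{8,6}(Ω₂) = +0.406539-0.142501i ; Δ = -0.147789+0.055327i
  [+7]  conj(Y_{8,7})(Ω₁) = -0.041349-0.067718i ; Y_{8,7}(Ω₂) = +0.201006+0.154035i ; Δ = +0.002120-0.019981i
  [+8]  conj(Y_{8,8})(Ω₁) = -0.243608+0.450730i ; Y_{8,8}(Ω₂) = -0.006169+0.083121i ; Δ = -0.035963-0.023029i
Total Σ_m = -0.378809-0.000000i. Multiply by 0.739198: -0.280015-0.000000i. P_8(cos γ) = -0.280015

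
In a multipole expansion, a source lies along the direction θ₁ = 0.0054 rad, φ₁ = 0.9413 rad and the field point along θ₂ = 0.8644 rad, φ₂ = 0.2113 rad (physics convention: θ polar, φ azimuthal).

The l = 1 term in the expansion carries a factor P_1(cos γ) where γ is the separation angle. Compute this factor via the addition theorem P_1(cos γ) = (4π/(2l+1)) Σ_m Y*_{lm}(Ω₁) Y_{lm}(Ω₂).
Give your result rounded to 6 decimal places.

0.652148

Expand P_1 via completeness: Σ_{m} conj(Y_{1,m}) at Ω₁ times Y_{1,m} at Ω₂ —
  term(m=-1) = (0.000365, 0.000327)   from Y*(Ω₁)=(0.001098, 0.001508), Y(Ω₂)=(0.256974, -0.055121)
  term(m=+0) = (0.154958, 0.000000)   from Y*(Ω₁)=(0.488595, -0.000000), Y(Ω₂)=(0.317150, 0.000000)
  term(m=+1) = (0.000365, -0.000327)   from Y*(Ω₁)=(-0.001098, 0.001508), Y(Ω₂)=(-0.256974, -0.055121)
Accumulated sum (0.155689, 0.000000); after 4π/(2l+1) scaling, (0.652148, 0.000000) ⇒ P_1 = 0.652148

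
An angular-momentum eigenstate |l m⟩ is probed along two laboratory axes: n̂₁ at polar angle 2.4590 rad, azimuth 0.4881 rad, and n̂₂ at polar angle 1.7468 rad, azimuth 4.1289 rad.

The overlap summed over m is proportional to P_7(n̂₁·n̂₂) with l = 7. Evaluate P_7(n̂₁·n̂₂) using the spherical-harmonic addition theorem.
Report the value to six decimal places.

-0.008927

Term-by-term m-sum for l=7 (normalisation 4π/15 = 0.837758):
  term(m=-7) = 0.00836 - 0.00308j   from Y*(Ω₁)=-0.01913 - 0.00540j, Y(Ω₂)=-0.36286 + 0.26344j
  term(m=-6) = -0.02700 - 0.00398j   from Y*(Ω₁)=0.08940 - 0.01934j, Y(Ω₂)=-0.27933 - 0.10493j
  term(m=-5) = -0.04080 - 0.03073j   from Y*(Ω₁)=-0.19119 + 0.16140j, Y(Ω₂)=0.04538 + 0.19905j
  term(m=-4) = 0.05649 + 0.12448j   from Y*(Ω₁)=0.16208 - 0.40391j, Y(Ω₂)=-0.21710 + 0.22698j
  term(m=-3) = -0.00360 + 0.04906j   from Y*(Ω₁)=0.04457 + 0.41697j, Y(Ω₂)=0.11541 + 0.02096j
  term(m=-2) = 0.00498 - 0.00772j   from Y*(Ω₁)=-0.01648 - 0.02437j, Y(Ω₂)=0.12273 + 0.28722j
  term(m=-1) = -0.02785 + 0.01518j   from Y*(Ω₁)=-0.33900 - 0.17999j, Y(Ω₂)=0.04553 - 0.06896j
  term(m=+0) = 0.04817 + 0.00000j   from Y*(Ω₁)=0.15507 + 0.00000j, Y(Ω₂)=0.31064 + 0.00000j
  term(m=+1) = -0.02785 - 0.01518j   from Y*(Ω₁)=0.33900 - 0.17999j, Y(Ω₂)=-0.04553 - 0.06896j
  term(m=+2) = 0.00498 + 0.00772j   from Y*(Ω₁)=-0.01648 + 0.02437j, Y(Ω₂)=0.12273 - 0.28722j
  term(m=+3) = -0.00360 - 0.04906j   from Y*(Ω₁)=-0.04457 + 0.41697j, Y(Ω₂)=-0.11541 + 0.02096j
  term(m=+4) = 0.05649 - 0.12448j   from Y*(Ω₁)=0.16208 + 0.40391j, Y(Ω₂)=-0.21710 - 0.22698j
  term(m=+5) = -0.04080 + 0.03073j   from Y*(Ω₁)=0.19119 + 0.16140j, Y(Ω₂)=-0.04538 + 0.19905j
  term(m=+6) = -0.02700 + 0.00398j   from Y*(Ω₁)=0.08940 + 0.01934j, Y(Ω₂)=-0.27933 + 0.10493j
  term(m=+7) = 0.00836 + 0.00308j   from Y*(Ω₁)=0.01913 - 0.00540j, Y(Ω₂)=0.36286 + 0.26344j
Accumulated sum -0.01066 + 0.00000j; after 4π/(2l+1) scaling, -0.00893 + 0.00000j ⇒ P_7 = -0.008927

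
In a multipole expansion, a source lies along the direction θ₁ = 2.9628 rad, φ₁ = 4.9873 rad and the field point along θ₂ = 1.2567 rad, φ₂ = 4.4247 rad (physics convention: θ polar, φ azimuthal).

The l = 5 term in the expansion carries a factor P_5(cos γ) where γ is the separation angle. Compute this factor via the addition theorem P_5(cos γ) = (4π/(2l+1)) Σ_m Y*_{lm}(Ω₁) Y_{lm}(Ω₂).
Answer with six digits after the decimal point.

-0.266163

Addition theorem: P_5(cos γ) = (4π/11) Σ_m Y*_{lm}(Ω₁) Y_{lm}(Ω₂), m = −5…5:
  m=-5: Y*=+0.000081-0.000016i  Y=-0.358016+0.047663i  product -0.000028+0.000010i
  m=-4: Y*=-0.000656-0.001287i  Y=+0.151302+0.338771i  product +0.000337-0.000417i
  m=-3: Y*=-0.011025+0.010190i  Y=-0.031865+0.027263i  product +0.000073-0.000625i
  m=-2: Y*=+0.085679+0.052509i  Y=+0.283578+0.183923i  product +0.014639+0.030649i
  m=-1: Y*=+0.110330-0.391168i  Y=+0.012534-0.042359i  product -0.015187-0.009576i
  m=+0: Y*=-0.724107-0.000000i  Y=+0.321299+0.000000i  product -0.232655-0.000000i
  m=+1: Y*=-0.110330-0.391168i  Y=-0.012534-0.042359i  product -0.015187+0.009576i
  m=+2: Y*=+0.085679-0.052509i  Y=+0.283578-0.183923i  product +0.014639-0.030649i
  m=+3: Y*=+0.011025+0.010190i  Y=+0.031865+0.027263i  product +0.000073+0.000625i
  m=+4: Y*=-0.000656+0.001287i  Y=+0.151302-0.338771i  product +0.000337+0.000417i
  m=+5: Y*=-0.000081-0.000016i  Y=+0.358016+0.047663i  product -0.000028-0.000010i
Accumulated sum -0.232986-0.000000i; after 4π/(2l+1) scaling, -0.266163-0.000000i ⇒ P_5 = -0.266163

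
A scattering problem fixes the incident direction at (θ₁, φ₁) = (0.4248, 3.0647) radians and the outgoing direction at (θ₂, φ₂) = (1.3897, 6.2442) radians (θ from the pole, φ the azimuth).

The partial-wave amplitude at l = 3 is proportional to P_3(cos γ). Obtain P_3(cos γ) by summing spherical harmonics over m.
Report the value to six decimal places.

0.326514

Term-by-term m-sum for l=3 (normalisation 4π/7 = 1.795196):
  [-3]  conj(Y_{3,-3})(Ω₁) = -0.028434+0.006678i ; Y_{3,-3}(Ω₂) = +0.394375+0.046336i ; Δ = -0.011523+0.001316i
  [-2]  conj(Y_{3,-2})(Ω₁) = +0.156297-0.024228i ; Y_{3,-2}(Ω₂) = +0.177556+0.013872i ; Δ = +0.028088-0.002134i
  [-1]  conj(Y_{3,-1})(Ω₁) = -0.418419+0.032237i ; Y_{3,-1}(Ω₂) = -0.266132-0.010380i ; Δ = +0.111689-0.004236i
  [+0]  conj(Y_{3,0})(Ω₁) = +0.391251-0.000000i ; Y_{3,0}(Ω₂) = -0.190735+0.000000i ; Δ = -0.074625+0.000000i
  [+1]  conj(Y_{3,1})(Ω₁) = +0.418419+0.032237i ; Y_{3,1}(Ω₂) = +0.266132-0.010380i ; Δ = +0.111689+0.004236i
  [+2]  conj(Y_{3,2})(Ω₁) = +0.156297+0.024228i ; Y_{3,2}(Ω₂) = +0.177556-0.013872i ; Δ = +0.028088+0.002134i
  [+3]  conj(Y_{3,3})(Ω₁) = +0.028434+0.006678i ; Y_{3,3}(Ω₂) = -0.394375+0.046336i ; Δ = -0.011523-0.001316i
Total Σ_m = +0.181882+0.000000i. Multiply by 1.795196: +0.326514+0.000000i. P_3(cos γ) = 0.326514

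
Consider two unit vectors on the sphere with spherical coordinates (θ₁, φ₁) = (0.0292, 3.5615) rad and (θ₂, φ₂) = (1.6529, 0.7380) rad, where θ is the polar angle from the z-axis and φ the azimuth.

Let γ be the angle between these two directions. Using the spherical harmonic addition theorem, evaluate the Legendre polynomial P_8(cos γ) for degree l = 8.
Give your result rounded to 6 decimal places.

0.162816

Expand P_8 via completeness: Σ_{m} conj(Y_{8,m}) at Ω₁ times Y_{8,m} at Ω₂ —
  [-8]  conj(Y_{8,-8})(Ω₁) = (-0.000000, -0.000000) ; Y_{8,-8}(Ω₂) = (0.466064, 0.185712) ; Δ = (-0.000000, -0.000000)
  [-7]  conj(Y_{8,-7})(Ω₁) = (0.000000, -0.000000) ; Y_{8,-7}(Ω₂) = (-0.072366, -0.148437) ; Δ = (-0.000000, -0.000000)
  [-6]  conj(Y_{8,-6})(Ω₁) = (-0.000000, 0.000000) ; Y_{8,-6}(Ω₂) = (0.093053, -0.318335) ; Δ = (0.000000, 0.000000)
  [-5]  conj(Y_{8,-5})(Ω₁) = (0.000000, -0.000000) ; Y_{8,-5}(Ω₂) = (-0.162224, 0.099105) ; Δ = (0.000000, 0.000000)
  [-4]  conj(Y_{8,-4})(Ω₁) = (-0.000001, 0.000010) ; Y_{8,-4}(Ω₂) = (-0.271420, -0.052085) ; Δ = (0.000001, -0.000003)
  [-3]  conj(Y_{8,-3})(Ω₁) = (-0.000106, -0.000330) ; Y_{8,-3}(Ω₂) = (0.120230, 0.160406) ; Δ = (0.000040, -0.000057)
  [-2]  conj(Y_{8,-2})(Ω₁) = (0.005846, 0.006520) ; Y_{8,-2}(Ω₂) = (-0.023789, 0.250200) ; Δ = (-0.001770, 0.001308)
  [-1]  conj(Y_{8,-1})(Ω₁) = (-0.130576, -0.058297) ; Y_{8,-1}(Ω₂) = (0.151321, -0.137615) ; Δ = (-0.027781, 0.009148)
  [+0]  conj(Y_{8,0})(Ω₁) = (1.145324, -0.000000) ; Y_{8,0}(Ω₂) = (0.243846, 0.000000) ; Δ = (0.279282, 0.000000)
  [+1]  conj(Y_{8,1})(Ω₁) = (0.130576, -0.058297) ; Y_{8,1}(Ω₂) = (-0.151321, -0.137615) ; Δ = (-0.027781, -0.009148)
  [+2]  conj(Y_{8,2})(Ω₁) = (0.005846, -0.006520) ; Y_{8,2}(Ω₂) = (-0.023789, -0.250200) ; Δ = (-0.001770, -0.001308)
  [+3]  conj(Y_{8,3})(Ω₁) = (0.000106, -0.000330) ; Y_{8,3}(Ω₂) = (-0.120230, 0.160406) ; Δ = (0.000040, 0.000057)
  [+4]  conj(Y_{8,4})(Ω₁) = (-0.000001, -0.000010) ; Y_{8,4}(Ω₂) = (-0.271420, 0.052085) ; Δ = (0.000001, 0.000003)
  [+5]  conj(Y_{8,5})(Ω₁) = (-0.000000, -0.000000) ; Y_{8,5}(Ω₂) = (0.162224, 0.099105) ; Δ = (0.000000, -0.000000)
  [+6]  conj(Y_{8,6})(Ω₁) = (-0.000000, -0.000000) ; Y_{8,6}(Ω₂) = (0.093053, 0.318335) ; Δ = (0.000000, -0.000000)
  [+7]  conj(Y_{8,7})(Ω₁) = (-0.000000, -0.000000) ; Y_{8,7}(Ω₂) = (0.072366, -0.148437) ; Δ = (-0.000000, 0.000000)
  [+8]  conj(Y_{8,8})(Ω₁) = (-0.000000, 0.000000) ; Y_{8,8}(Ω₂) = (0.466064, -0.185712) ; Δ = (-0.000000, 0.000000)
Σ over m = (0.220261, 0.000000); ×(4π/17) → (0.162816, 0.000000). Real part: 0.162816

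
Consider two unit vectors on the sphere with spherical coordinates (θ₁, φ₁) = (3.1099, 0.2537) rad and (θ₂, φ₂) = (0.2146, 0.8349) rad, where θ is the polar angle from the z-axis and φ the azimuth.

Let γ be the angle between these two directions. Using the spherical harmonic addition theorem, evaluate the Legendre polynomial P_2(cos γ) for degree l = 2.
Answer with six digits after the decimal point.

0.914060

Expand P_2 via completeness: Σ_{m} conj(Y_{2,m}) at Ω₁ times Y_{2,m} at Ω₂ —
  m=-2: 0.00034 + 0.00019j × -0.00173 - 0.01743j = 0.00000 - 0.00001j  (running Σ = 0.00000 - 0.00001j)
  m=-1: -0.02368 - 0.00614j × 0.10790 - 0.11915j = -0.00329 + 0.00216j  (running Σ = -0.00328 + 0.00215j)
  m=0: 0.62983 + 0.00000j × 0.58787 + 0.00000j = 0.37026 + 0.00000j  (running Σ = 0.36698 + 0.00215j)
  m=1: 0.02368 - 0.00614j × -0.10790 - 0.11915j = -0.00329 - 0.00216j  (running Σ = 0.36369 - 0.00001j)
  m=2: 0.00034 - 0.00019j × -0.00173 + 0.01743j = 0.00000 + 0.00001j  (running Σ = 0.36369 - 0.00000j)
Σ over m = 0.36369 - 0.00000j; ×(4π/5) → 0.91406 - 0.00000j. Real part: 0.914060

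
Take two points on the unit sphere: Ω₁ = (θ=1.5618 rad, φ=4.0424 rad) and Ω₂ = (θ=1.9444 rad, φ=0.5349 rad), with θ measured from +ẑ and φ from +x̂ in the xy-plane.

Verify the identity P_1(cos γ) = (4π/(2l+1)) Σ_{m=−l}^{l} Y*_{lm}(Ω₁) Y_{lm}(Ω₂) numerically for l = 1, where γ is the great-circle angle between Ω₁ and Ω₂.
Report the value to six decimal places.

-0.872632

Addition theorem: P_1(cos γ) = (4π/3) Σ_m Y*_{lm}(Ω₁) Y_{lm}(Ω₂), m = −1…1:
  term(m=-1) = (-0.103771, -0.039761)   from Y*(Ω₁)=(-0.214535, -0.270797), Y(Ω₂)=(0.276732, -0.163968)
  term(m=+0) = (-0.000784, 0.000000)   from Y*(Ω₁)=(0.004396, -0.000000), Y(Ω₂)=(-0.178327, 0.000000)
  term(m=+1) = (-0.103771, 0.039761)   from Y*(Ω₁)=(0.214535, -0.270797), Y(Ω₂)=(-0.276732, -0.163968)
Σ over m = (-0.208326, 0.000000); ×(4π/3) → (-0.872632, 0.000000). Real part: -0.872632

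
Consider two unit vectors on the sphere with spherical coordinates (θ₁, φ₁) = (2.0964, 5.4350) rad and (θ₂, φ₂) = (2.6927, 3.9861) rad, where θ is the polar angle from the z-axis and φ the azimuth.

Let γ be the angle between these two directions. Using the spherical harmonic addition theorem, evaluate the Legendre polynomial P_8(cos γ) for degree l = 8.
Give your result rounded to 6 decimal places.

Addition theorem: P_8(cos γ) = (4π/17) Σ_m Y*_{lm}(Ω₁) Y_{lm}(Ω₂), m = −8…8:
  term(m=-8) = (0.000059, -0.000087)   from Y*(Ω₁)=(0.141620, -0.077790), Y(Ω₂)=(0.000577, -0.000295)
  term(m=-7) = (-0.001521, -0.001327)   from Y*(Ω₁)=(-0.352676, -0.127096), Y(Ω₂)=(0.005017, 0.001955)
  term(m=-6) = (-0.009155, 0.008216)   from Y*(Ω₁)=(0.161050, 0.407084), Y(Ω₂)=(0.009757, 0.026349)
  term(m=-5) = (0.009082, 0.013009)   from Y*(Ω₁)=(0.069650, -0.136620), Y(Ω₂)=(-0.048676, 0.091291)
  term(m=-4) = (-0.065047, 0.034494)   from Y*(Ω₁)=(0.261623, -0.067124), Y(Ω₂)=(-0.265010, 0.063852)
  term(m=-3) = (0.053165, 0.138844)   from Y*(Ω₁)=(-0.251874, -0.171223), Y(Ω₂)=(-0.400656, -0.278877)
  term(m=-2) = (-0.060240, 0.014984)   from Y*(Ω₁)=(-0.015913, -0.126059), Y(Ω₂)=(-0.057622, -0.485147)
  term(m=-1) = (0.000439, 0.003581)   from Y*(Ω₁)=(-0.218883, 0.248252), Y(Ω₂)=(0.007240, -0.008151)
  term(m=+0) = (0.038128, 0.000000)   from Y*(Ω₁)=(-0.080035, -0.000000), Y(Ω₂)=(-0.476389, 0.000000)
  term(m=+1) = (0.000439, -0.003581)   from Y*(Ω₁)=(0.218883, 0.248252), Y(Ω₂)=(-0.007240, -0.008151)
  term(m=+2) = (-0.060240, -0.014984)   from Y*(Ω₁)=(-0.015913, 0.126059), Y(Ω₂)=(-0.057622, 0.485147)
  term(m=+3) = (0.053165, -0.138844)   from Y*(Ω₁)=(0.251874, -0.171223), Y(Ω₂)=(0.400656, -0.278877)
  term(m=+4) = (-0.065047, -0.034494)   from Y*(Ω₁)=(0.261623, 0.067124), Y(Ω₂)=(-0.265010, -0.063852)
  term(m=+5) = (0.009082, -0.013009)   from Y*(Ω₁)=(-0.069650, -0.136620), Y(Ω₂)=(0.048676, 0.091291)
  term(m=+6) = (-0.009155, -0.008216)   from Y*(Ω₁)=(0.161050, -0.407084), Y(Ω₂)=(0.009757, -0.026349)
  term(m=+7) = (-0.001521, 0.001327)   from Y*(Ω₁)=(0.352676, -0.127096), Y(Ω₂)=(-0.005017, 0.001955)
  term(m=+8) = (0.000059, 0.000087)   from Y*(Ω₁)=(0.141620, 0.077790), Y(Ω₂)=(0.000577, 0.000295)
Accumulated sum (-0.108309, 0.000000); after 4π/(2l+1) scaling, (-0.080062, 0.000000) ⇒ P_8 = -0.080062

-0.080062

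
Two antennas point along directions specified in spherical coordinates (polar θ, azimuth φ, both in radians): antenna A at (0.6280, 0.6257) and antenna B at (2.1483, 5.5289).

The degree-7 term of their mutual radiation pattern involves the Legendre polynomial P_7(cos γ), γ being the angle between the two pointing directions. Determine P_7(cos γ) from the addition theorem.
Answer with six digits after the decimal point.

Addition theorem: P_7(cos γ) = (4π/15) Σ_m Y*_{lm}(Ω₁) Y_{lm}(Ω₂), m = −7…7:
  term(m=-7) = -0.001703-0.000408i   from Y*(Ω₁)=-0.003944-0.011422i, Y(Ω₂)=+0.077904-0.122184i
  term(m=-6) = +0.009090-0.020035i   from Y*(Ω₁)=-0.050948-0.035807i, Y(Ω₂)=+0.065570+0.347158i
  term(m=-5) = +0.068550+0.048602i   from Y*(Ω₁)=-0.192962+0.002527i, Y(Ω₂)=-0.351891-0.256480i
  term(m=-4) = -0.048663+0.046553i   from Y*(Ω₁)=-0.313149+0.232566i, Y(Ω₂)=+0.171315-0.021431i
  term(m=-3) = +0.066205+0.102737i   from Y*(Ω₁)=-0.142740+0.451341i, Y(Ω₂)=+0.164758-0.198790i
  term(m=-2) = -0.052971+0.021257i   from Y*(Ω₁)=+0.058815+0.177839i, Y(Ω₂)=+0.018949+0.304126i
  term(m=-1) = -0.008388-0.043423i   from Y*(Ω₁)=-0.255385-0.184528i, Y(Ω₂)=+0.102293+0.096117i
  term(m=+0) = +0.097074+0.000000i   from Y*(Ω₁)=-0.299916-0.000000i, Y(Ω₂)=-0.323670+0.000000i
  term(m=+1) = -0.008388+0.043423i   from Y*(Ω₁)=+0.255385-0.184528i, Y(Ω₂)=-0.102293+0.096117i
  term(m=+2) = -0.052971-0.021257i   from Y*(Ω₁)=+0.058815-0.177839i, Y(Ω₂)=+0.018949-0.304126i
  term(m=+3) = +0.066205-0.102737i   from Y*(Ω₁)=+0.142740+0.451341i, Y(Ω₂)=-0.164758-0.198790i
  term(m=+4) = -0.048663-0.046553i   from Y*(Ω₁)=-0.313149-0.232566i, Y(Ω₂)=+0.171315+0.021431i
  term(m=+5) = +0.068550-0.048602i   from Y*(Ω₁)=+0.192962+0.002527i, Y(Ω₂)=+0.351891-0.256480i
  term(m=+6) = +0.009090+0.020035i   from Y*(Ω₁)=-0.050948+0.035807i, Y(Ω₂)=+0.065570-0.347158i
  term(m=+7) = -0.001703+0.000408i   from Y*(Ω₁)=+0.003944-0.011422i, Y(Ω₂)=-0.077904-0.122184i
Accumulated sum +0.161313+0.000000i; after 4π/(2l+1) scaling, +0.135142+0.000000i ⇒ P_7 = 0.135142

0.135142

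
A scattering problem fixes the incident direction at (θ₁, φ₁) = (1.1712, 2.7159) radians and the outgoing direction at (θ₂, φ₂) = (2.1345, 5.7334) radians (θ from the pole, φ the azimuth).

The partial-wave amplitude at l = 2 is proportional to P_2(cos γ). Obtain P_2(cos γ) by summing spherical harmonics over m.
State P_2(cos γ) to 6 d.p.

0.942296

Addition theorem: P_2(cos γ) = (4π/5) Σ_m Y*_{lm}(Ω₁) Y_{lm}(Ω₂), m = −2…2:
  term(m=-2) = 0.08770 + 0.02222j   from Y*(Ω₁)=0.21601 - 0.24658j, Y(Ω₂)=0.12530 + 0.24591j
  term(m=-1) = 0.09587 + 0.01196j   from Y*(Ω₁)=-0.25217 + 0.11434j, Y(Ω₂)=-0.29750 - 0.18231j
  term(m=+0) = 0.00779 + 0.00000j   from Y*(Ω₁)=-0.17218 + 0.00000j, Y(Ω₂)=-0.04526 + 0.00000j
  term(m=+1) = 0.09587 - 0.01196j   from Y*(Ω₁)=0.25217 + 0.11434j, Y(Ω₂)=0.29750 - 0.18231j
  term(m=+2) = 0.08770 - 0.02222j   from Y*(Ω₁)=0.21601 + 0.24658j, Y(Ω₂)=0.12530 - 0.24591j
Σ over m = 0.37493 + 0.00000j; ×(4π/5) → 0.94230 + 0.00000j. Real part: 0.942296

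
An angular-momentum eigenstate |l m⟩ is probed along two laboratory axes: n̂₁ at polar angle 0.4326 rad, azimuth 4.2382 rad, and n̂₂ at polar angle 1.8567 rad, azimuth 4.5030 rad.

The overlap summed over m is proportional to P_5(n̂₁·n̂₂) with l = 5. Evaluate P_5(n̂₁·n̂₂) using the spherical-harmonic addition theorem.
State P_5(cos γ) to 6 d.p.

0.227907

Term-by-term m-sum for l=5 (normalisation 4π/11 = 1.142397):
  [-5]  conj(Y_{5,-5})(Ω₁) = -0.00419 + 0.00431j ; Y_{5,-5}(Ω₂) = -0.32668 + 0.18872j ; Δ = 0.00055 - 0.00220j
  [-4]  conj(Y_{5,-4})(Ω₁) = -0.01318 - 0.03899j ; Y_{5,-4}(Ω₂) = -0.23472 - 0.26058j ; Δ = -0.00707 + 0.01259j
  [-3]  conj(Y_{5,-3})(Ω₁) = 0.16181 + 0.02416j ; Y_{5,-3}(Ω₂) = -0.05102 + 0.07024j ; Δ = -0.00995 + 0.01013j
  [-2]  conj(Y_{5,-2})(Ω₁) = -0.23219 + 0.32358j ; Y_{5,-2}(Ω₂) = -0.30603 - 0.13621j ; Δ = 0.11513 - 0.06740j
  [-1]  conj(Y_{5,-1})(Ω₁) = -0.22854 - 0.44528j ; Y_{5,-1}(Ω₂) = -0.00123 + 0.00581j ; Δ = 0.00287 - 0.00078j
  [+0]  conj(Y_{5,0})(Ω₁) = 0.01102 + 0.00000j ; Y_{5,0}(Ω₂) = -0.32425 + 0.00000j ; Δ = -0.00357 + 0.00000j
  [+1]  conj(Y_{5,1})(Ω₁) = 0.22854 - 0.44528j ; Y_{5,1}(Ω₂) = 0.00123 + 0.00581j ; Δ = 0.00287 + 0.00078j
  [+2]  conj(Y_{5,2})(Ω₁) = -0.23219 - 0.32358j ; Y_{5,2}(Ω₂) = -0.30603 + 0.13621j ; Δ = 0.11513 + 0.06740j
  [+3]  conj(Y_{5,3})(Ω₁) = -0.16181 + 0.02416j ; Y_{5,3}(Ω₂) = 0.05102 + 0.07024j ; Δ = -0.00995 - 0.01013j
  [+4]  conj(Y_{5,4})(Ω₁) = -0.01318 + 0.03899j ; Y_{5,4}(Ω₂) = -0.23472 + 0.26058j ; Δ = -0.00707 - 0.01259j
  [+5]  conj(Y_{5,5})(Ω₁) = 0.00419 + 0.00431j ; Y_{5,5}(Ω₂) = 0.32668 + 0.18872j ; Δ = 0.00055 + 0.00220j
Accumulated sum 0.19950 + 0.00000j; after 4π/(2l+1) scaling, 0.22791 + 0.00000j ⇒ P_5 = 0.227907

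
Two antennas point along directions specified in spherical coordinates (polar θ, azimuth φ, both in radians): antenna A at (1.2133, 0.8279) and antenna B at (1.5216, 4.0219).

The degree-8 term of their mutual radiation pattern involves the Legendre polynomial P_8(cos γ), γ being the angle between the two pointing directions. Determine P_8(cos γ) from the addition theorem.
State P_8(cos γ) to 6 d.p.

Addition theorem: P_8(cos γ) = (4π/17) Σ_m Y*_{lm}(Ω₁) Y_{lm}(Ω₂), m = −8…8:
  [-8]  conj(Y_{8,-8})(Ω₁) = 0.28817 + 0.10194j ; Y_{8,-8}(Ω₂) = 0.37026 - 0.35140j ; Δ = 0.14252 - 0.06352j
  [-7]  conj(Y_{8,-7})(Ω₁) = 0.40344 - 0.21410j ; Y_{8,-7}(Ω₂) = -0.09980 - 0.01214j ; Δ = -0.04286 + 0.01647j
  [-6]  conj(Y_{8,-6})(Ω₁) = 0.05369 - 0.20597j ; Y_{8,-6}(Ω₂) = -0.19418 - 0.30330j ; Δ = -0.07290 + 0.02371j
  [-5]  conj(Y_{8,-5})(Ω₁) = 0.12943 + 0.20066j ; Y_{8,-5}(Ω₂) = -0.03603 + 0.11215j ; Δ = -0.02717 + 0.00729j
  [-4]  conj(Y_{8,-4})(Ω₁) = 0.31045 + 0.05329j ; Y_{8,-4}(Ω₂) = -0.29315 + 0.11696j ; Δ = -0.09724 + 0.02069j
  [-3]  conj(Y_{8,-3})(Ω₁) = -0.07974 + 0.06162j ; Y_{8,-3}(Ω₂) = 0.11028 + 0.06034j ; Δ = -0.01251 + 0.00198j
  [-2]  conj(Y_{8,-2})(Ω₁) = -0.02786 + 0.32695j ; Y_{8,-2}(Ω₂) = 0.05592 + 0.29104j ; Δ = -0.09671 + 0.01017j
  [-1]  conj(Y_{8,-1})(Ω₁) = -0.02655 - 0.02891j ; Y_{8,-1}(Ω₂) = 0.08219 - 0.09949j ; Δ = -0.00506 + 0.00027j
  [+0]  conj(Y_{8,0})(Ω₁) = -0.32700 + 0.00000j ; Y_{8,0}(Ω₂) = 0.29072 + 0.00000j ; Δ = -0.09506 + 0.00000j
  [+1]  conj(Y_{8,1})(Ω₁) = 0.02655 - 0.02891j ; Y_{8,1}(Ω₂) = -0.08219 - 0.09949j ; Δ = -0.00506 - 0.00027j
  [+2]  conj(Y_{8,2})(Ω₁) = -0.02786 - 0.32695j ; Y_{8,2}(Ω₂) = 0.05592 - 0.29104j ; Δ = -0.09671 - 0.01017j
  [+3]  conj(Y_{8,3})(Ω₁) = 0.07974 + 0.06162j ; Y_{8,3}(Ω₂) = -0.11028 + 0.06034j ; Δ = -0.01251 - 0.00198j
  [+4]  conj(Y_{8,4})(Ω₁) = 0.31045 - 0.05329j ; Y_{8,4}(Ω₂) = -0.29315 - 0.11696j ; Δ = -0.09724 - 0.02069j
  [+5]  conj(Y_{8,5})(Ω₁) = -0.12943 + 0.20066j ; Y_{8,5}(Ω₂) = 0.03603 + 0.11215j ; Δ = -0.02717 - 0.00729j
  [+6]  conj(Y_{8,6})(Ω₁) = 0.05369 + 0.20597j ; Y_{8,6}(Ω₂) = -0.19418 + 0.30330j ; Δ = -0.07290 - 0.02371j
  [+7]  conj(Y_{8,7})(Ω₁) = -0.40344 - 0.21410j ; Y_{8,7}(Ω₂) = 0.09980 - 0.01214j ; Δ = -0.04286 - 0.01647j
  [+8]  conj(Y_{8,8})(Ω₁) = 0.28817 - 0.10194j ; Y_{8,8}(Ω₂) = 0.37026 + 0.35140j ; Δ = 0.14252 + 0.06352j
Total Σ_m = -0.51892 + 0.00000j. Multiply by 0.739198: -0.38358 + 0.00000j. P_8(cos γ) = -0.383584

-0.383584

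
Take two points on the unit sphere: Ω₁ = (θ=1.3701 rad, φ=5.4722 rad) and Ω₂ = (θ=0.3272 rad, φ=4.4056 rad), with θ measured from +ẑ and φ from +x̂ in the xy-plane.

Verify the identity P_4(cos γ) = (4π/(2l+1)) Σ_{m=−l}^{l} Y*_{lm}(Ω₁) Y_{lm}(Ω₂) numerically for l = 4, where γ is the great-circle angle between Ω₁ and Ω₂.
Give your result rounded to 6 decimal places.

Expand P_4 via completeness: Σ_{m} conj(Y_{4,m}) at Ω₁ times Y_{4,m} at Ω₂ —
  term(m=-4) = (-0.000831, -0.001738)   from Y*(Ω₁)=(-0.405923, 0.041691), Y(Ω₂)=(0.001591, 0.004446)
  term(m=-3) = (-0.009223, -0.000537)   from Y*(Ω₁)=(-0.178270, -0.152806), Y(Ω₂)=(0.031314, -0.023826)
  term(m=-2) = (0.022544, -0.035767)   from Y*(Ω₁)=(0.011860, 0.231563), Y(Ω₂)=(-0.149080, -0.104991)
  term(m=-1) = (-0.057336, -0.103914)   from Y*(Ω₁)=(-0.173259, 0.182361), Y(Ω₂)=(-0.142488, 0.449785)
  term(m=+0) = (0.088433, 0.000000)   from Y*(Ω₁)=(0.197083, -0.000000), Y(Ω₂)=(0.448710, 0.000000)
  term(m=+1) = (-0.057336, 0.103914)   from Y*(Ω₁)=(0.173259, 0.182361), Y(Ω₂)=(0.142488, 0.449785)
  term(m=+2) = (0.022544, 0.035767)   from Y*(Ω₁)=(0.011860, -0.231563), Y(Ω₂)=(-0.149080, 0.104991)
  term(m=+3) = (-0.009223, 0.000537)   from Y*(Ω₁)=(0.178270, -0.152806), Y(Ω₂)=(-0.031314, -0.023826)
  term(m=+4) = (-0.000831, 0.001738)   from Y*(Ω₁)=(-0.405923, -0.041691), Y(Ω₂)=(0.001591, -0.004446)
Total Σ_m = (-0.001259, 0.000000). Multiply by 1.396263: (-0.001758, 0.000000). P_4(cos γ) = -0.001758

-0.001758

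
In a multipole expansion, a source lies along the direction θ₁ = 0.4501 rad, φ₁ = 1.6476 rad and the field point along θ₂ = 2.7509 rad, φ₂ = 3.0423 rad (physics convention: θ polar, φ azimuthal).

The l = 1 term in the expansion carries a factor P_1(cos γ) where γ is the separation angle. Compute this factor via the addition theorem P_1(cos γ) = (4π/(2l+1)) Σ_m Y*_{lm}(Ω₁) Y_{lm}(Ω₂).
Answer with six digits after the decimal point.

Term-by-term m-sum for l=1 (normalisation 4π/3 = 4.188790):
  m=-1: -0.01153 + 0.14987j × -0.13093 - 0.01304j = 0.00346 - 0.01947j  (running Σ = 0.00346 - 0.01947j)
  m=0: 0.43994 + 0.00000j × -0.45178 + 0.00000j = -0.19876 + 0.00000j  (running Σ = -0.19529 - 0.01947j)
  m=1: 0.01153 + 0.14987j × 0.13093 - 0.01304j = 0.00346 + 0.01947j  (running Σ = -0.19183 + 0.00000j)
Total Σ_m = -0.19183 + 0.00000j. Multiply by 4.188790: -0.80353 + 0.00000j. P_1(cos γ) = -0.803529

-0.803529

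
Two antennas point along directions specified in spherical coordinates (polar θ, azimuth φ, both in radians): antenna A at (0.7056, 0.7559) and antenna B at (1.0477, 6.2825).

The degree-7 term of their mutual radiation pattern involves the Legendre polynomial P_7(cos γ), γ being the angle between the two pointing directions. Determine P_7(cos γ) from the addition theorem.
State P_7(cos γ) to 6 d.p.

Expand P_7 via completeness: Σ_{m} conj(Y_{7,m}) at Ω₁ times Y_{7,m} at Ω₂ —
  m=-7: Y*=0.01319 - 0.02019j  Y=0.18306 + 0.00088j  product 0.00243 - 0.00368j
  m=-6: Y*=-0.01865 - 0.10427j  Y=0.39500 + 0.00162j  product -0.00720 - 0.04122j
  m=-5: Y*=-0.22086 - 0.16372j  Y=0.40175 + 0.00138j  product -0.08850 - 0.06608j
  m=-4: Y*=-0.44473 + 0.05272j  Y=0.05045 + 0.00014j  product -0.02244 + 0.00260j
  m=-3: Y*=-0.24732 + 0.29548j  Y=-0.32831 - 0.00067j  product 0.08140 - 0.09684j
  m=-2: Y*=-0.00214 - 0.03625j  Y=-0.20797 - 0.00029j  product 0.00043 + 0.00754j
  m=-1: Y*=-0.28668 - 0.27025j  Y=0.25063 + 0.00017j  product -0.07181 - 0.06778j
  m=+0: Y*=-0.08795 + 0.00000j  Y=0.24286 + 0.00000j  product -0.02136 + 0.00000j
  m=+1: Y*=0.28668 - 0.27025j  Y=-0.25063 + 0.00017j  product -0.07181 + 0.06778j
  m=+2: Y*=-0.00214 + 0.03625j  Y=-0.20797 + 0.00029j  product 0.00043 - 0.00754j
  m=+3: Y*=0.24732 + 0.29548j  Y=0.32831 - 0.00067j  product 0.08140 + 0.09684j
  m=+4: Y*=-0.44473 - 0.05272j  Y=0.05045 - 0.00014j  product -0.02244 - 0.00260j
  m=+5: Y*=0.22086 - 0.16372j  Y=-0.40175 + 0.00138j  product -0.08850 + 0.06608j
  m=+6: Y*=-0.01865 + 0.10427j  Y=0.39500 - 0.00162j  product -0.00720 + 0.04122j
  m=+7: Y*=-0.01319 - 0.02019j  Y=-0.18306 + 0.00088j  product 0.00243 + 0.00368j
Total Σ_m = -0.23272 + 0.00000j. Multiply by 0.837758: -0.19497 + 0.00000j. P_7(cos γ) = -0.194966

-0.194966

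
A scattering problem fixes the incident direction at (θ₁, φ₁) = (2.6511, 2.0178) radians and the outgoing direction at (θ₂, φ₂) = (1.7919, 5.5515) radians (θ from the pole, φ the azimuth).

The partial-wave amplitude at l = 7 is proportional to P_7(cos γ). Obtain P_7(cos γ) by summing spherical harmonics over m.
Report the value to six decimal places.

Term-by-term m-sum for l=7 (normalisation 4π/15 = 0.837758):
  [-7]  conj(Y_{7,-7})(Ω₁) = 0.00003 + 0.00257j ; Y_{7,-7}(Ω₂) = 0.16751 - 0.38603j ; Δ = 0.00100 + 0.00042j
  [-6]  conj(Y_{7,-6})(Ω₁) = -0.01616 + 0.00800j ; Y_{7,-6}(Ω₂) = 0.11209 + 0.33570j ; Δ = -0.00450 - 0.00453j
  [-5]  conj(Y_{7,-5})(Ω₁) = -0.06108 - 0.04782j ; Y_{7,-5}(Ω₂) = 0.10569 + 0.06007j ; Δ = -0.00358 - 0.00872j
  [-4]  conj(Y_{7,-4})(Ω₁) = 0.04888 - 0.22146j ; Y_{7,-4}(Ω₂) = -0.33835 + 0.07383j ; Δ = -0.00019 + 0.07854j
  [-3]  conj(Y_{7,-3})(Ω₁) = 0.43041 - 0.10068j ; Y_{7,-3}(Ω₂) = -0.00940 + 0.01305j ; Δ = -0.00273 + 0.00656j
  [-2]  conj(Y_{7,-2})(Ω₁) = 0.30663 + 0.38169j ; Y_{7,-2}(Ω₂) = -0.03516 - 0.32605j ; Δ = 0.11367 - 0.11340j
  [-1]  conj(Y_{7,-1})(Ω₁) = -0.03186 + 0.06647j ; Y_{7,-1}(Ω₂) = 0.01834 + 0.01647j ; Δ = -0.00168 + 0.00069j
  [+0]  conj(Y_{7,0})(Ω₁) = 0.44389 + 0.00000j ; Y_{7,0}(Ω₂) = 0.32055 + 0.00000j ; Δ = 0.14229 + 0.00000j
  [+1]  conj(Y_{7,1})(Ω₁) = 0.03186 + 0.06647j ; Y_{7,1}(Ω₂) = -0.01834 + 0.01647j ; Δ = -0.00168 - 0.00069j
  [+2]  conj(Y_{7,2})(Ω₁) = 0.30663 - 0.38169j ; Y_{7,2}(Ω₂) = -0.03516 + 0.32605j ; Δ = 0.11367 + 0.11340j
  [+3]  conj(Y_{7,3})(Ω₁) = -0.43041 - 0.10068j ; Y_{7,3}(Ω₂) = 0.00940 + 0.01305j ; Δ = -0.00273 - 0.00656j
  [+4]  conj(Y_{7,4})(Ω₁) = 0.04888 + 0.22146j ; Y_{7,4}(Ω₂) = -0.33835 - 0.07383j ; Δ = -0.00019 - 0.07854j
  [+5]  conj(Y_{7,5})(Ω₁) = 0.06108 - 0.04782j ; Y_{7,5}(Ω₂) = -0.10569 + 0.06007j ; Δ = -0.00358 + 0.00872j
  [+6]  conj(Y_{7,6})(Ω₁) = -0.01616 - 0.00800j ; Y_{7,6}(Ω₂) = 0.11209 - 0.33570j ; Δ = -0.00450 + 0.00453j
  [+7]  conj(Y_{7,7})(Ω₁) = -0.00003 + 0.00257j ; Y_{7,7}(Ω₂) = -0.16751 - 0.38603j ; Δ = 0.00100 - 0.00042j
Accumulated sum 0.34626 - 0.00000j; after 4π/(2l+1) scaling, 0.29009 - 0.00000j ⇒ P_7 = 0.290085

0.290085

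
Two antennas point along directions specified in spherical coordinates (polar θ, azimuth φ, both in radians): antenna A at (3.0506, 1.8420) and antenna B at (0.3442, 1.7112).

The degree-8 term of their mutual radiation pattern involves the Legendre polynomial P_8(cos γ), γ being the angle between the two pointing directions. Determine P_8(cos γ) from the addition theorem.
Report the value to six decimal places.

Expand P_8 via completeness: Σ_{m} conj(Y_{8,m}) at Ω₁ times Y_{8,m} at Ω₂ —
  m=-8: Y*=(-0.000000, 0.000000)  Y=(0.000038, -0.000078)  product (0.000000, 0.000000)
  m=-7: Y*=(-0.000000, -0.000000)  Y=(0.000805, 0.000536)  product (-0.000000, -0.000000)
  m=-6: Y*=(0.000000, -0.000003)  Y=(-0.004547, 0.005098)  product (0.000000, 0.000000)
  m=-5: Y*=(0.000058, -0.000013)  Y=(-0.022259, -0.026318)  product (-0.000002, -0.000001)
  m=-4: Y*=(0.000422, 0.000798)  Y=(0.107665, -0.067743)  product (0.000099, 0.000057)
  m=-3: Y*=(-0.007387, 0.006981)  Y=(0.136726, 0.305174)  product (-0.003140, -0.001300)
  m=-2: Y*=(-0.069721, -0.042021)  Y=(-0.545445, 0.157322)  product (0.044640, 0.011952)
  m=-1: Y*=(0.111621, -0.401436)  Y=(-0.060512, -0.428153)  product (-0.178631, -0.023499)
  m=+0: Y*=(0.996060, -0.000000)  Y=(-0.275422, 0.000000)  product (-0.274336, 0.000000)
  m=+1: Y*=(-0.111621, -0.401436)  Y=(0.060512, -0.428153)  product (-0.178631, 0.023499)
  m=+2: Y*=(-0.069721, 0.042021)  Y=(-0.545445, -0.157322)  product (0.044640, -0.011952)
  m=+3: Y*=(0.007387, 0.006981)  Y=(-0.136726, 0.305174)  product (-0.003140, 0.001300)
  m=+4: Y*=(0.000422, -0.000798)  Y=(0.107665, 0.067743)  product (0.000099, -0.000057)
  m=+5: Y*=(-0.000058, -0.000013)  Y=(0.022259, -0.026318)  product (-0.000002, 0.000001)
  m=+6: Y*=(0.000000, 0.000003)  Y=(-0.004547, -0.005098)  product (0.000000, -0.000000)
  m=+7: Y*=(0.000000, -0.000000)  Y=(-0.000805, 0.000536)  product (-0.000000, 0.000000)
  m=+8: Y*=(-0.000000, -0.000000)  Y=(0.000038, 0.000078)  product (0.000000, -0.000000)
Accumulated sum (-0.548403, 0.000000); after 4π/(2l+1) scaling, (-0.405379, 0.000000) ⇒ P_8 = -0.405379

-0.405379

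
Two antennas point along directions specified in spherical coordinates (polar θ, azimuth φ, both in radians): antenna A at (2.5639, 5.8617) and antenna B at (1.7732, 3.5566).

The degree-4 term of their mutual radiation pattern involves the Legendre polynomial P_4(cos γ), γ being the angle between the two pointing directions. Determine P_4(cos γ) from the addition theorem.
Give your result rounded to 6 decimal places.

0.245265

Expand P_4 via completeness: Σ_{m} conj(Y_{4,m}) at Ω₁ times Y_{4,m} at Ω₂ —
  term(m=-4) = -0.015703+0.003255i   from Y*(Ω₁)=-0.004522-0.039095i, Y(Ω₂)=-0.036313-0.405868i
  term(m=-3) = +0.032585+0.023864i   from Y*(Ω₁)=-0.051497+0.162812i, Y(Ω₂)=+0.075696-0.224080i
  term(m=-2) = +0.009166+0.089381i   from Y*(Ω₁)=+0.259654-0.291415i, Y(Ω₂)=-0.155354+0.169874i
  term(m=-1) = +0.070205-0.077773i   from Y*(Ω₁)=-0.377686+0.169337i, Y(Ω₂)=-0.231642+0.102061i
  term(m=+0) = -0.016846-0.000000i   from Y*(Ω₁)=-0.086322-0.000000i, Y(Ω₂)=+0.195156+0.000000i
  term(m=+1) = +0.070205+0.077773i   from Y*(Ω₁)=+0.377686+0.169337i, Y(Ω₂)=+0.231642+0.102061i
  term(m=+2) = +0.009166-0.089381i   from Y*(Ω₁)=+0.259654+0.291415i, Y(Ω₂)=-0.155354-0.169874i
  term(m=+3) = +0.032585-0.023864i   from Y*(Ω₁)=+0.051497+0.162812i, Y(Ω₂)=-0.075696-0.224080i
  term(m=+4) = -0.015703-0.003255i   from Y*(Ω₁)=-0.004522+0.039095i, Y(Ω₂)=-0.036313+0.405868i
Σ over m = +0.175658+0.000000i; ×(4π/9) → +0.245265+0.000000i. Real part: 0.245265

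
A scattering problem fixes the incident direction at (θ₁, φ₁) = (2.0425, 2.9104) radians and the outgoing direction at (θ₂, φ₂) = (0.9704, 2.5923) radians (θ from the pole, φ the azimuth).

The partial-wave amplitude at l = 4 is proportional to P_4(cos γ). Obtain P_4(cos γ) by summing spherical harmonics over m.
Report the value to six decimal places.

-0.189563

Summing Y*_{l m}(θ₁,φ₁)·Y_{l m}(θ₂,φ₂) over m ∈ [−4, 4]; prefactor 4π/(2·4+1) = 1.396263:
  m=-4: Y*=(0.167752, -0.222496)  Y=(-0.120240, 0.166175)  product (0.016803, 0.054629)
  m=-3: Y*=(0.309152, -0.257020)  Y=(0.030590, -0.396061)  product (-0.092339, -0.130305)
  m=-2: Y*=(0.105812, -0.052739)  Y=(0.127867, 0.250351)  product (0.026733, 0.019747)
  m=-1: Y*=(-0.289783, 0.068216)  Y=(0.144017, 0.088157)  product (-0.047747, -0.015722)
  m=+0: Y*=(-0.180075, -0.000000)  Y=(-0.318396, 0.000000)  product (0.057335, 0.000000)
  m=+1: Y*=(0.289783, 0.068216)  Y=(-0.144017, 0.088157)  product (-0.047747, 0.015722)
  m=+2: Y*=(0.105812, 0.052739)  Y=(0.127867, -0.250351)  product (0.026733, -0.019747)
  m=+3: Y*=(-0.309152, -0.257020)  Y=(-0.030590, -0.396061)  product (-0.092339, 0.130305)
  m=+4: Y*=(0.167752, 0.222496)  Y=(-0.120240, -0.166175)  product (0.016803, -0.054629)
Σ over m = (-0.135765, -0.000000); ×(4π/9) → (-0.189563, -0.000000). Real part: -0.189563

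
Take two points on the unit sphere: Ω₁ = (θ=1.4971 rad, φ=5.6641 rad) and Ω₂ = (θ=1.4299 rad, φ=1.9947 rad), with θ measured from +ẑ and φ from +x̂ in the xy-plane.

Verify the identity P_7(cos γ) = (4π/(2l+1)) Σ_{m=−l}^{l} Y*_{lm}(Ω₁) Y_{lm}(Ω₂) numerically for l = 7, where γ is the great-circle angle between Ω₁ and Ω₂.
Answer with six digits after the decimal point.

Addition theorem: P_7(cos γ) = (4π/15) Σ_m Y*_{lm}(Ω₁) Y_{lm}(Ω₂), m = −7…7:
  term(m=-7) = +0.194697+0.120191i   from Y*(Ω₁)=-0.181429+0.455837i, Y(Ω₂)=+0.080862-0.459304i
  term(m=-6) = -0.033534-0.000847i   from Y*(Ω₁)=-0.113890+0.073470i, Y(Ω₂)=+0.204528+0.139377i
  term(m=-5) = +0.076548-0.042073i   from Y*(Ω₁)=+0.336106+0.015528i, Y(Ω₂)=+0.221493-0.135409i
  term(m=-4) = -0.021889+0.036481i   from Y*(Ω₁)=+0.123192+0.096651i, Y(Ω₂)=+0.033826+0.269592i
  term(m=-3) = +0.000691-0.054691i   from Y*(Ω₁)=-0.082055-0.278568i, Y(Ω₂)=+0.179982+0.055495i
  term(m=-2) = +0.022574+0.039871i   from Y*(Ω₁)=+0.053903-0.156031i, Y(Ω₂)=-0.183635+0.208116i
  term(m=-1) = -0.037663-0.021956i   from Y*(Ω₁)=-0.222175+0.158306i, Y(Ω₂)=+0.065731+0.145661i
  term(m=+0) = +0.046663+0.000000i   from Y*(Ω₁)=-0.167487-0.000000i, Y(Ω₂)=-0.278606+0.000000i
  term(m=+1) = -0.037663+0.021956i   from Y*(Ω₁)=+0.222175+0.158306i, Y(Ω₂)=-0.065731+0.145661i
  term(m=+2) = +0.022574-0.039871i   from Y*(Ω₁)=+0.053903+0.156031i, Y(Ω₂)=-0.183635-0.208116i
  term(m=+3) = +0.000691+0.054691i   from Y*(Ω₁)=+0.082055-0.278568i, Y(Ω₂)=-0.179982+0.055495i
  term(m=+4) = -0.021889-0.036481i   from Y*(Ω₁)=+0.123192-0.096651i, Y(Ω₂)=+0.033826-0.269592i
  term(m=+5) = +0.076548+0.042073i   from Y*(Ω₁)=-0.336106+0.015528i, Y(Ω₂)=-0.221493-0.135409i
  term(m=+6) = -0.033534+0.000847i   from Y*(Ω₁)=-0.113890-0.073470i, Y(Ω₂)=+0.204528-0.139377i
  term(m=+7) = +0.194697-0.120191i   from Y*(Ω₁)=+0.181429+0.455837i, Y(Ω₂)=-0.080862-0.459304i
Σ over m = +0.449511-0.000000i; ×(4π/15) → +0.376581-0.000000i. Real part: 0.376581

0.376581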